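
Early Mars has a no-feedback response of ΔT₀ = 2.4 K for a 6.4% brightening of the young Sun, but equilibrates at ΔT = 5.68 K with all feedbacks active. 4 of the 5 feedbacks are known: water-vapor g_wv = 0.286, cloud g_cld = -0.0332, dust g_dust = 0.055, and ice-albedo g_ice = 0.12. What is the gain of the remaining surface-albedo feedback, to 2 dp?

0.15

Amplification A = ΔT/ΔT₀ = 5.68/2.4 = 2.367.
Total gain g = 1 − 1/A = 1 − 1/2.367 = 0.5775.
Known gains sum to 0.286 − 0.0332 + 0.055 + 0.12 = 0.4278.
g_alb = 0.5775 − 0.4278 = 0.15.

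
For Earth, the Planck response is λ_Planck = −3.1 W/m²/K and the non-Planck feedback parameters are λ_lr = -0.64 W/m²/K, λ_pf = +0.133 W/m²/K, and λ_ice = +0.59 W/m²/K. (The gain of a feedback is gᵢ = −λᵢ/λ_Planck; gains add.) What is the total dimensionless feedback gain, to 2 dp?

0.03

Convert to gains: g_lr = -0.64/3.1 = -0.2065; g_pf = 0.133/3.1 = 0.0429; g_ice = 0.59/3.1 = 0.1903.
Total gain g = 0.0267.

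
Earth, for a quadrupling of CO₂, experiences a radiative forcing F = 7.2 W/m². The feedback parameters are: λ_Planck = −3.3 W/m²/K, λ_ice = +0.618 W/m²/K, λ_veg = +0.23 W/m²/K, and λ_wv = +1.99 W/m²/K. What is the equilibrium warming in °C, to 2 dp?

15.58 °C

Net feedback parameter λ = (−3.3) + (+0.618) + (+0.23) + (+1.99) = -0.462 W/m²/K.
ΔT = −F/λ = −7.2/(-0.462) = 15.58 °C.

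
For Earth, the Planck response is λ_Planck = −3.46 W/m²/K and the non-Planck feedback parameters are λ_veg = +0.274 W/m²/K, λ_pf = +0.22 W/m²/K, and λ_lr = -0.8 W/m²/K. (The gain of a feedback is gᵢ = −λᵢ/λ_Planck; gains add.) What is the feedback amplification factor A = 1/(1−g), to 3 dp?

0.919

Convert to gains: g_veg = 0.274/3.46 = 0.07919; g_pf = 0.22/3.46 = 0.06358; g_lr = -0.8/3.46 = -0.2312.
Total gain g = -0.08843.
A = 1/(1 + 0.08843) = 0.919.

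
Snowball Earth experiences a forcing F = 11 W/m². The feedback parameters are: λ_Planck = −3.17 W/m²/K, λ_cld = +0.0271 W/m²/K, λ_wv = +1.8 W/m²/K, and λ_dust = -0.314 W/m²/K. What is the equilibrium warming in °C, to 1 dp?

6.6 °C

Net feedback parameter λ = (−3.17) + (+0.0271) + (+1.8) + (-0.314) = -1.6569 W/m²/K.
ΔT = −F/λ = −11/(-1.6569) = 6.6 °C.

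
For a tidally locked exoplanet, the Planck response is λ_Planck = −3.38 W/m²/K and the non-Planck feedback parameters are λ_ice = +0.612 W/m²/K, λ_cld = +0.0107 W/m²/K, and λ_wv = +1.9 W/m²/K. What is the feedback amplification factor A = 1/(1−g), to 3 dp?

3.943

Convert to gains: g_ice = 0.612/3.38 = 0.1811; g_cld = 0.0107/3.38 = 0.003166; g_wv = 1.9/3.38 = 0.5621.
Total gain g = 0.746366.
A = 1/(1 − 0.746366) = 3.943.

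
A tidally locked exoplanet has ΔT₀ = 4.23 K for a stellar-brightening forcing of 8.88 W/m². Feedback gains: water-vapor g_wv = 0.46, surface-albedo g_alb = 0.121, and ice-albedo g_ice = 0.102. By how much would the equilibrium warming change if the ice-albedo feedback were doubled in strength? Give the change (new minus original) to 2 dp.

6.33 K

Original: g = 0.683, ΔT = 4.23/(1−0.683) = 13.3438 K.
With doubled ice-albedo: g' = 0.785, ΔT' = 4.23/(1−0.785) = 19.6744 K.
Change = 19.6744 − 13.3438 = 6.33 K.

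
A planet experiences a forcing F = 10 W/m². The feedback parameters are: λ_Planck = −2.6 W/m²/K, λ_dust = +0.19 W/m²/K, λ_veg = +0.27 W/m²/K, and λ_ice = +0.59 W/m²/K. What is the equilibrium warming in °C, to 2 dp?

Net feedback parameter λ = (−2.6) + (+0.19) + (+0.27) + (+0.59) = -1.55 W/m²/K.
ΔT = −F/λ = −10/(-1.55) = 6.45 °C.

6.45 °C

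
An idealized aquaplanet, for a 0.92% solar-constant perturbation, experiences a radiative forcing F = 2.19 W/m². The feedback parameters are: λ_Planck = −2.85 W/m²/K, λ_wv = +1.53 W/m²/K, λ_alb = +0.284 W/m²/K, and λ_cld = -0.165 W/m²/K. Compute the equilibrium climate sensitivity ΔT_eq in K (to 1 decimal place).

Net feedback parameter λ = (−2.85) + (+1.53) + (+0.284) + (-0.165) = -1.201 W/m²/K.
ΔT = −F/λ = −2.19/(-1.201) = 1.8 K.

1.8 K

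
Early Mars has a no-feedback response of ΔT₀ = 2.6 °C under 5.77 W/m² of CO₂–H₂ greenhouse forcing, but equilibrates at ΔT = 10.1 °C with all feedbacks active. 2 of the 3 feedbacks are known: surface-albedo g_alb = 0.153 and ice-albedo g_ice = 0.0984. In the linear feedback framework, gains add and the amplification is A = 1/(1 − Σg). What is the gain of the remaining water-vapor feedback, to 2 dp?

Amplification A = ΔT/ΔT₀ = 10.1/2.6 = 3.885.
Total gain g = 1 − 1/A = 1 − 1/3.885 = 0.7426.
Known gains sum to 0.153 + 0.0984 = 0.2514.
g_wv = 0.7426 − 0.2514 = 0.49.

0.49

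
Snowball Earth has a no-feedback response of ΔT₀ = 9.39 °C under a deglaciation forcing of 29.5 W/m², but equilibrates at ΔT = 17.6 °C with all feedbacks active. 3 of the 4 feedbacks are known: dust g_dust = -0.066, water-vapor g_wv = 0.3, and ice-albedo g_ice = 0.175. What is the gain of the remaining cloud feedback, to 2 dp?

Amplification A = ΔT/ΔT₀ = 17.6/9.39 = 1.874.
Total gain g = 1 − 1/A = 1 − 1/1.874 = 0.4664.
Known gains sum to -0.066 + 0.3 + 0.175 = 0.409.
g_cld = 0.4664 − 0.409 = 0.06.

0.06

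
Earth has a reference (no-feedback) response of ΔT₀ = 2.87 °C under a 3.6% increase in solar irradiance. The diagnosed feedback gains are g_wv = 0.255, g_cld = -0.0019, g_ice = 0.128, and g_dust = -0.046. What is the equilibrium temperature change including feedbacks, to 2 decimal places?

4.32 °C

Total gain g = 0.255 − 0.0019 + 0.128 − 0.046 = 0.3351.
Amplification A = 1/(1 − 0.3351) = 1.504.
ΔT = 2.87 × 1.504 = 4.32 °C.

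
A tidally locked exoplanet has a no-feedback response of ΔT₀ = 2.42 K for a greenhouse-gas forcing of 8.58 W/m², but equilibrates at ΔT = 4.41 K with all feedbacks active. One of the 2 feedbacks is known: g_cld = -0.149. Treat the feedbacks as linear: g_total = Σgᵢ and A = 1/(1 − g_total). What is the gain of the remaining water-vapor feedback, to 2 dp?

Amplification A = ΔT/ΔT₀ = 4.41/2.42 = 1.822.
Total gain g = 1 − 1/A = 1 − 1/1.822 = 0.4512.
The known gain is -0.149.
g_wv = 0.4512 + 0.149 = 0.60.

0.60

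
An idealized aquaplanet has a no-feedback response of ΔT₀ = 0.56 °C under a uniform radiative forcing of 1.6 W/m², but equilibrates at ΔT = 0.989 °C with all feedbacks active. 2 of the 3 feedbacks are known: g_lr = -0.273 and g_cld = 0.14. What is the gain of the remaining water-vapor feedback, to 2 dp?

Amplification A = ΔT/ΔT₀ = 0.989/0.56 = 1.766.
Total gain g = 1 − 1/A = 1 − 1/1.766 = 0.4337.
Known gains sum to -0.273 + 0.14 = -0.133.
g_wv = 0.4337 + 0.133 = 0.57.

0.57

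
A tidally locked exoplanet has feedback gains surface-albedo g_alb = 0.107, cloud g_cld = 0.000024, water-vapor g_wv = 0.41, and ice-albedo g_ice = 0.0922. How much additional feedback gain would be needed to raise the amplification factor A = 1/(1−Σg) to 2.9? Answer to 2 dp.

Current total gain = 0.609224.
Target gain for A = 2.9: g* = 1 − 1/2.9 = 0.6552.
Additional gain needed = 0.6552 − 0.609224 = 0.05.

0.05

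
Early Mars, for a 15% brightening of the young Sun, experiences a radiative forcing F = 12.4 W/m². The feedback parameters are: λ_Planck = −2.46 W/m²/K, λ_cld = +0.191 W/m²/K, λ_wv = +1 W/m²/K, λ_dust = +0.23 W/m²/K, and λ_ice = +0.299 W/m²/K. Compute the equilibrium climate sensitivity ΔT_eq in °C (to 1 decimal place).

16.8 °C

Net feedback parameter λ = (−2.46) + (+0.191) + (+1) + (+0.23) + (+0.299) = -0.74 W/m²/K.
ΔT = −F/λ = −12.4/(-0.74) = 16.8 °C.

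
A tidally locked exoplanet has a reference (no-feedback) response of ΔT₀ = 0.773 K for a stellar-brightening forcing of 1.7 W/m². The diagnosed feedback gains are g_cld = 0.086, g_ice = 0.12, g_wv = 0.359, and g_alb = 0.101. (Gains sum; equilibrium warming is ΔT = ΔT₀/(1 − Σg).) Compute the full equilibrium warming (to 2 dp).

Total gain g = 0.086 + 0.12 + 0.359 + 0.101 = 0.666.
Amplification A = 1/(1 − 0.666) = 2.994.
ΔT = 0.773 × 2.994 = 2.31 K.

2.31 K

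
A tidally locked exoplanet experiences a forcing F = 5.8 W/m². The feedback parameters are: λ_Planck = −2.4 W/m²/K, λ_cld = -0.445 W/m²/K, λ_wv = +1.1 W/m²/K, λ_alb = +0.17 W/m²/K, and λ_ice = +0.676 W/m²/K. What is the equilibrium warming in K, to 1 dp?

6.5 K

Net feedback parameter λ = (−2.4) + (-0.445) + (+1.1) + (+0.17) + (+0.676) = -0.899 W/m²/K.
ΔT = −F/λ = −5.8/(-0.899) = 6.5 K.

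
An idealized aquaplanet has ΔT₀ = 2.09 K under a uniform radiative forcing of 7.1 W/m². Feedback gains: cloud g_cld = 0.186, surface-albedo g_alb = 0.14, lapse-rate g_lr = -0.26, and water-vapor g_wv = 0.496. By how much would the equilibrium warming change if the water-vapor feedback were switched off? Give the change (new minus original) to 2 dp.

Original: g = 0.562, ΔT = 2.09/(1−0.562) = 4.7717 K.
Without water-vapor: g' = 0.066, ΔT' = 2.09/(1−0.066) = 2.2377 K.
Change = 2.2377 − 4.7717 = -2.53 K.

-2.53 K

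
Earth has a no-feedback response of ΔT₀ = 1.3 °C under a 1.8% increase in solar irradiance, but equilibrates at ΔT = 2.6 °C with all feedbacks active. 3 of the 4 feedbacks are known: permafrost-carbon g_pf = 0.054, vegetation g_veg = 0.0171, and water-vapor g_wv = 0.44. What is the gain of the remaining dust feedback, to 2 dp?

-0.01

Amplification A = ΔT/ΔT₀ = 2.6/1.3 = 2.
Total gain g = 1 − 1/A = 1 − 1/2 = 0.5.
Known gains sum to 0.054 + 0.0171 + 0.44 = 0.5111.
g_dust = 0.5 − 0.5111 = -0.01.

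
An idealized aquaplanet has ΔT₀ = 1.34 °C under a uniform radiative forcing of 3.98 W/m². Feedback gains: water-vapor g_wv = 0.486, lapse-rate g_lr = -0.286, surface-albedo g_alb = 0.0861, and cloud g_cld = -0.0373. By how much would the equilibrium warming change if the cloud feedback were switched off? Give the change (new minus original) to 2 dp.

Original: g = 0.2488, ΔT = 1.34/(1−0.2488) = 1.7838 °C.
Without cloud: g' = 0.2861, ΔT' = 1.34/(1−0.2861) = 1.8770 °C.
Change = 1.8770 − 1.7838 = 0.09 °C.

0.09 °C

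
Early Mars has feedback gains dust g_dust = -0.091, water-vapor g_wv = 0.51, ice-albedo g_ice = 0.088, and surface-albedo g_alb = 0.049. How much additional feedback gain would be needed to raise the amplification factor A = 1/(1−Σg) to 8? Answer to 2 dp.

0.32

Current total gain = 0.556.
Target gain for A = 8: g* = 1 − 1/8 = 0.875.
Additional gain needed = 0.875 − 0.556 = 0.32.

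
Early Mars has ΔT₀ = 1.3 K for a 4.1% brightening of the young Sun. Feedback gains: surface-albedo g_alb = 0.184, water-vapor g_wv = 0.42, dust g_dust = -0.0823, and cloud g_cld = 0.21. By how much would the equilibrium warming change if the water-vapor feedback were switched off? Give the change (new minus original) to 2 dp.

-2.96 K

Original: g = 0.7317, ΔT = 1.3/(1−0.7317) = 4.8453 K.
Without water-vapor: g' = 0.3117, ΔT' = 1.3/(1−0.3117) = 1.8887 K.
Change = 1.8887 − 4.8453 = -2.96 K.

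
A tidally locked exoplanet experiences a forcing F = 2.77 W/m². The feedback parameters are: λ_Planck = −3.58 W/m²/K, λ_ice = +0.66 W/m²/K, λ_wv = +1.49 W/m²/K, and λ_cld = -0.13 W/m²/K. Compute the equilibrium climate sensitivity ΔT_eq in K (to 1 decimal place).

Net feedback parameter λ = (−3.58) + (+0.66) + (+1.49) + (-0.13) = -1.56 W/m²/K.
ΔT = −F/λ = −2.77/(-1.56) = 1.8 K.

1.8 K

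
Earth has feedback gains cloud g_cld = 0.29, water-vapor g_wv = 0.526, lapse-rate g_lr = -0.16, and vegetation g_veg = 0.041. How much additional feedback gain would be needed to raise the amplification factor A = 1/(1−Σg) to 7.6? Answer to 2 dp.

0.17

Current total gain = 0.697.
Target gain for A = 7.6: g* = 1 − 1/7.6 = 0.8684.
Additional gain needed = 0.8684 − 0.697 = 0.17.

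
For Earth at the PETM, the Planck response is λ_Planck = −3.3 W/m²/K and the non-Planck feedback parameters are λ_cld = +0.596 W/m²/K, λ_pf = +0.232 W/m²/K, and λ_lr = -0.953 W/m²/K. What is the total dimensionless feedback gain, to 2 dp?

Convert to gains: g_cld = 0.596/3.3 = 0.1806; g_pf = 0.232/3.3 = 0.0703; g_lr = -0.953/3.3 = -0.2888.
Total gain g = -0.0379.

-0.04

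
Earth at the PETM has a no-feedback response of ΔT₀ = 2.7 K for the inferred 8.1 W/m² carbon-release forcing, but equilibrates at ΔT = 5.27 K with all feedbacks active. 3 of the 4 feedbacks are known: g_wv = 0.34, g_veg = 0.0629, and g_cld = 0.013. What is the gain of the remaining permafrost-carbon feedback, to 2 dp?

0.07

Amplification A = ΔT/ΔT₀ = 5.27/2.7 = 1.952.
Total gain g = 1 − 1/A = 1 − 1/1.952 = 0.4877.
Known gains sum to 0.34 + 0.0629 + 0.013 = 0.4159.
g_pf = 0.4877 − 0.4159 = 0.07.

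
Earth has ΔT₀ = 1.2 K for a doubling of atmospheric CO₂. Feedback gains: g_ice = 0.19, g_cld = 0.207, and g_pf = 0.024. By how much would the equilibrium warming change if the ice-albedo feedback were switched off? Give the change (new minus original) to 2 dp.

-0.51 K

Original: g = 0.421, ΔT = 1.2/(1−0.421) = 2.0725 K.
Without ice-albedo: g' = 0.231, ΔT' = 1.2/(1−0.231) = 1.5605 K.
Change = 1.5605 − 2.0725 = -0.51 K.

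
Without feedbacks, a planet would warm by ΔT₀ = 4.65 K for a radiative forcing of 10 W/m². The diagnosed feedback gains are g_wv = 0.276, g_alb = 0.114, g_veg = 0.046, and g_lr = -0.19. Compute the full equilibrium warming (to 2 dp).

Total gain g = 0.276 + 0.114 + 0.046 − 0.19 = 0.246.
Amplification A = 1/(1 − 0.246) = 1.326.
ΔT = 4.65 × 1.326 = 6.17 K.

6.17 K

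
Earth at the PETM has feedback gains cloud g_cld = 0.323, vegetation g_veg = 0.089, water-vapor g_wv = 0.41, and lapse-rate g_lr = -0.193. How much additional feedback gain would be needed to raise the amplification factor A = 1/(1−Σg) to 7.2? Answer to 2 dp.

Current total gain = 0.629.
Target gain for A = 7.2: g* = 1 − 1/7.2 = 0.8611.
Additional gain needed = 0.8611 − 0.629 = 0.23.

0.23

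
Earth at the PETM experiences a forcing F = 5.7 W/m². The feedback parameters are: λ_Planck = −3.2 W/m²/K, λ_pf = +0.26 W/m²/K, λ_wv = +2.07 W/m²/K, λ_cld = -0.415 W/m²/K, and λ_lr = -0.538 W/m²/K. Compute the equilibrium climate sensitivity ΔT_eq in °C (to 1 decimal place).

Net feedback parameter λ = (−3.2) + (+0.26) + (+2.07) + (-0.415) + (-0.538) = -1.823 W/m²/K.
ΔT = −F/λ = −5.7/(-1.823) = 3.1 °C.

3.1 °C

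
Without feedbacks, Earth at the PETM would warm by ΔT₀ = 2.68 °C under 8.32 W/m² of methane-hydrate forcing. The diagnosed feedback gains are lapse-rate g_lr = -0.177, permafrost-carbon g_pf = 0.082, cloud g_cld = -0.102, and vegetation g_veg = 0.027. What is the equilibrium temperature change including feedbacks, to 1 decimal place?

Total gain g = -0.177 + 0.082 − 0.102 + 0.027 = -0.17.
Amplification A = 1/(1 + 0.17) = 0.8547.
ΔT = 2.68 × 0.8547 = 2.3 °C.

2.3 °C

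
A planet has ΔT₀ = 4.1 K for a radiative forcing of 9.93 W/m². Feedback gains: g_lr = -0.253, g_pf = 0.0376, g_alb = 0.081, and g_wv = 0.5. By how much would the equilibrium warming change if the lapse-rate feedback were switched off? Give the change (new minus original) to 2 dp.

4.29 K

Original: g = 0.3656, ΔT = 4.1/(1−0.3656) = 6.4628 K.
Without lapse-rate: g' = 0.6186, ΔT' = 4.1/(1−0.6186) = 10.7499 K.
Change = 10.7499 − 6.4628 = 4.29 K.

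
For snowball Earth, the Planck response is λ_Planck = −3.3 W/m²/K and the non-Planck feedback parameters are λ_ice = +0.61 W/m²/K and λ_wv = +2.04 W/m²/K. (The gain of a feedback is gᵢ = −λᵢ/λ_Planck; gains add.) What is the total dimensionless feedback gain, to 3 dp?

Convert to gains: g_ice = 0.61/3.3 = 0.1848; g_wv = 2.04/3.3 = 0.6182.
Total gain g = 0.803.

0.803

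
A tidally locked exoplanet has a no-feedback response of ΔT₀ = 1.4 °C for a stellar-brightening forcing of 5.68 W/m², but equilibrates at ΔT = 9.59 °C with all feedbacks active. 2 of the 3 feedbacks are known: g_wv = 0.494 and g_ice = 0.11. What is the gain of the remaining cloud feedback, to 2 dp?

Amplification A = ΔT/ΔT₀ = 9.59/1.4 = 6.85.
Total gain g = 1 − 1/A = 1 − 1/6.85 = 0.854.
Known gains sum to 0.494 + 0.11 = 0.604.
g_cld = 0.854 − 0.604 = 0.25.

0.25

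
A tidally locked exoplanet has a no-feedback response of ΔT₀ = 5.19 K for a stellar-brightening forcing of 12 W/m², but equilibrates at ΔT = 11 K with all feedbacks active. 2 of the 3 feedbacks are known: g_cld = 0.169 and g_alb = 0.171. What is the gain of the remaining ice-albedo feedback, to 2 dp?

Amplification A = ΔT/ΔT₀ = 11/5.19 = 2.119.
Total gain g = 1 − 1/A = 1 − 1/2.119 = 0.5281.
Known gains sum to 0.169 + 0.171 = 0.34.
g_ice = 0.5281 − 0.34 = 0.19.

0.19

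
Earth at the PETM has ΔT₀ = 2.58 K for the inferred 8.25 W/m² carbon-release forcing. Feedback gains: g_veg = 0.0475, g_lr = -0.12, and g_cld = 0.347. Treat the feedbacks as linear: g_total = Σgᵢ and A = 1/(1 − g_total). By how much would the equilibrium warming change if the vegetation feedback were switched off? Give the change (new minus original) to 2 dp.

-0.22 K

Original: g = 0.2745, ΔT = 2.58/(1−0.2745) = 3.5562 K.
Without vegetation: g' = 0.227, ΔT' = 2.58/(1−0.227) = 3.3376 K.
Change = 3.3376 − 3.5562 = -0.22 K.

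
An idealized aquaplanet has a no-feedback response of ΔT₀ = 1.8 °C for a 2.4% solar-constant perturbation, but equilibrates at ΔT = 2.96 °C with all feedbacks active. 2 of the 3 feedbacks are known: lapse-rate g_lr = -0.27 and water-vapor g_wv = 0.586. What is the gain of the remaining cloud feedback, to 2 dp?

Amplification A = ΔT/ΔT₀ = 2.96/1.8 = 1.644.
Total gain g = 1 − 1/A = 1 − 1/1.644 = 0.3917.
Known gains sum to -0.27 + 0.586 = 0.316.
g_cld = 0.3917 − 0.316 = 0.08.

0.08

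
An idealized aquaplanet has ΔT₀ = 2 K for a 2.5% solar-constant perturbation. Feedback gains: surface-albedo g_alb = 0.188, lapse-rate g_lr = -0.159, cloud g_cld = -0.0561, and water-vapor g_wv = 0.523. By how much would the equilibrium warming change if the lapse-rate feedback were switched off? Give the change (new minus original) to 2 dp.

Original: g = 0.4959, ΔT = 2/(1−0.4959) = 3.9675 K.
Without lapse-rate: g' = 0.6549, ΔT' = 2/(1−0.6549) = 5.7954 K.
Change = 5.7954 − 3.9675 = 1.83 K.

1.83 K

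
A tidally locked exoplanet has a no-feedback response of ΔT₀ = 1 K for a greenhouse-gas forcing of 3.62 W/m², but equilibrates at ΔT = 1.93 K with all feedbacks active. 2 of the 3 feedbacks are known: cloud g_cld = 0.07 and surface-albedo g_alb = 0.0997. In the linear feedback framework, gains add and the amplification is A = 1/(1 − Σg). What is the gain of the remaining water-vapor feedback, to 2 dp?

0.31

Amplification A = ΔT/ΔT₀ = 1.93/1 = 1.93.
Total gain g = 1 − 1/A = 1 − 1/1.93 = 0.4819.
Known gains sum to 0.07 + 0.0997 = 0.1697.
g_wv = 0.4819 − 0.1697 = 0.31.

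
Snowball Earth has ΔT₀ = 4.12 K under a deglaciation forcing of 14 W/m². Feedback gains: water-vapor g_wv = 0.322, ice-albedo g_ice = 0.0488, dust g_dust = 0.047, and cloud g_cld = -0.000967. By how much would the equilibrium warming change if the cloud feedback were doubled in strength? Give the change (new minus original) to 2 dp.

Original: g = 0.416833, ΔT = 4.12/(1−0.416833) = 7.0649 K.
With doubled cloud: g' = 0.415866, ΔT' = 4.12/(1−0.415866) = 7.0532 K.
Change = 7.0532 − 7.0649 = -0.01 K.

-0.01 K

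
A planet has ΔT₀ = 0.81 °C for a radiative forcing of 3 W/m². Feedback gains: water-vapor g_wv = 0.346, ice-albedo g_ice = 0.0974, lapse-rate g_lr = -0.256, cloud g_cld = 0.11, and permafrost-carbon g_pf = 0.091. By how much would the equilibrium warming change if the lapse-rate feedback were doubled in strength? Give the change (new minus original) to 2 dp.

-0.39 °C

Original: g = 0.3884, ΔT = 0.81/(1−0.3884) = 1.3244 °C.
With doubled lapse-rate: g' = 0.1324, ΔT' = 0.81/(1−0.1324) = 0.9336 °C.
Change = 0.9336 − 1.3244 = -0.39 °C.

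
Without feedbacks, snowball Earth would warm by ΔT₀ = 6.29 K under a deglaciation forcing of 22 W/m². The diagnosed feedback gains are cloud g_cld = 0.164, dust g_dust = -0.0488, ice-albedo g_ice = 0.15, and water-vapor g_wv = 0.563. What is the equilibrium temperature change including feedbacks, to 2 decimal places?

36.61 K

Total gain g = 0.164 − 0.0488 + 0.15 + 0.563 = 0.8282.
Amplification A = 1/(1 − 0.8282) = 5.821.
ΔT = 6.29 × 5.821 = 36.61 K.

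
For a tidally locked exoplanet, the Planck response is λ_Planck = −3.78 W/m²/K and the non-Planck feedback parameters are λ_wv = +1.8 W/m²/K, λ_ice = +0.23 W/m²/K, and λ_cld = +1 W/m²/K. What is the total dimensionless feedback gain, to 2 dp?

0.80

Convert to gains: g_wv = 1.8/3.78 = 0.4762; g_ice = 0.23/3.78 = 0.06085; g_cld = 1/3.78 = 0.2646.
Total gain g = 0.80165.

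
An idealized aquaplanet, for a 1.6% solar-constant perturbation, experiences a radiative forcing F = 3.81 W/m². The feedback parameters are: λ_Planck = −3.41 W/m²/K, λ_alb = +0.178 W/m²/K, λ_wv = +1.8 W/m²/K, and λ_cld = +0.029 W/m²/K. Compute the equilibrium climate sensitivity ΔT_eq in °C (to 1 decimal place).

Net feedback parameter λ = (−3.41) + (+0.178) + (+1.8) + (+0.029) = -1.403 W/m²/K.
ΔT = −F/λ = −3.81/(-1.403) = 2.7 °C.

2.7 °C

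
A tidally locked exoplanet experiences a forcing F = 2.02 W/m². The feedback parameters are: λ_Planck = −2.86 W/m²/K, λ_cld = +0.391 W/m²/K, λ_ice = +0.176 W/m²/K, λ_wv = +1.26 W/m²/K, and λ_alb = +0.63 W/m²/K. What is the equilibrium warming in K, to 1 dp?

5.0 K

Net feedback parameter λ = (−2.86) + (+0.391) + (+0.176) + (+1.26) + (+0.63) = -0.403 W/m²/K.
ΔT = −F/λ = −2.02/(-0.403) = 5.0 K.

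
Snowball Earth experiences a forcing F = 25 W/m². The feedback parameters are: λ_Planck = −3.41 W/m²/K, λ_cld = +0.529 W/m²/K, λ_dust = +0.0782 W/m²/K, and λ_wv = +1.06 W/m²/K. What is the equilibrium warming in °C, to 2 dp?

14.34 °C

Net feedback parameter λ = (−3.41) + (+0.529) + (+0.0782) + (+1.06) = -1.7428 W/m²/K.
ΔT = −F/λ = −25/(-1.7428) = 14.34 °C.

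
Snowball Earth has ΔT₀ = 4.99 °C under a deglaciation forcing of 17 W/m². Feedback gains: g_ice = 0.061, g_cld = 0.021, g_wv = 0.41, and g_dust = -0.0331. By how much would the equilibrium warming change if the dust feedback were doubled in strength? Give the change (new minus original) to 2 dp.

Original: g = 0.4589, ΔT = 4.99/(1−0.4589) = 9.2220 °C.
With doubled dust: g' = 0.4258, ΔT' = 4.99/(1−0.4258) = 8.6904 °C.
Change = 8.6904 − 9.2220 = -0.53 °C.

-0.53 °C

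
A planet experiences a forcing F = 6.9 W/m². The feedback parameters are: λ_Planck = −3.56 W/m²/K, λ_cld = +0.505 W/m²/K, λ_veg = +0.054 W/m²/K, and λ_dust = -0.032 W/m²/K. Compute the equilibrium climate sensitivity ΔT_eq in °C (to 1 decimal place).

Net feedback parameter λ = (−3.56) + (+0.505) + (+0.054) + (-0.032) = -3.033 W/m²/K.
ΔT = −F/λ = −6.9/(-3.033) = 2.3 °C.

2.3 °C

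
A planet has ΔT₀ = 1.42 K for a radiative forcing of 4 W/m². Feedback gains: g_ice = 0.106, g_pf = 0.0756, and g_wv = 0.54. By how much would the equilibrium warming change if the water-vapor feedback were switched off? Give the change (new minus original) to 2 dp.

-3.37 K

Original: g = 0.7216, ΔT = 1.42/(1−0.7216) = 5.1006 K.
Without water-vapor: g' = 0.1816, ΔT' = 1.42/(1−0.1816) = 1.7351 K.
Change = 1.7351 − 5.1006 = -3.37 K.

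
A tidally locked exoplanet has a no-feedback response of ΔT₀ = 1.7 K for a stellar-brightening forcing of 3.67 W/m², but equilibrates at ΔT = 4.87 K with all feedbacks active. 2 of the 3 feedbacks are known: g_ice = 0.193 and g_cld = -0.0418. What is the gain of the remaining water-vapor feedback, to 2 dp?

0.50

Amplification A = ΔT/ΔT₀ = 4.87/1.7 = 2.865.
Total gain g = 1 − 1/A = 1 − 1/2.865 = 0.651.
Known gains sum to 0.193 − 0.0418 = 0.1512.
g_wv = 0.651 − 0.1512 = 0.50.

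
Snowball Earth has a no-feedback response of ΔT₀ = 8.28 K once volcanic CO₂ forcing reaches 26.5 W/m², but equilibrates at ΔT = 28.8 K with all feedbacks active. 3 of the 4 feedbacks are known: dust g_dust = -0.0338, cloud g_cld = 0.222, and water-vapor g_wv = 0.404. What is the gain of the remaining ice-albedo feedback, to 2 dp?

Amplification A = ΔT/ΔT₀ = 28.8/8.28 = 3.478.
Total gain g = 1 − 1/A = 1 − 1/3.478 = 0.7125.
Known gains sum to -0.0338 + 0.222 + 0.404 = 0.5922.
g_ice = 0.7125 − 0.5922 = 0.12.

0.12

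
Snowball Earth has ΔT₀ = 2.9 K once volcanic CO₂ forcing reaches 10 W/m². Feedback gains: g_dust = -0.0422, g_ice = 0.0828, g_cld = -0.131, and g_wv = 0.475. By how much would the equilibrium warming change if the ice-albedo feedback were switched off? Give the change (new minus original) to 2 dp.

Original: g = 0.3846, ΔT = 2.9/(1−0.3846) = 4.7124 K.
Without ice-albedo: g' = 0.3018, ΔT' = 2.9/(1−0.3018) = 4.1535 K.
Change = 4.1535 − 4.7124 = -0.56 K.

-0.56 K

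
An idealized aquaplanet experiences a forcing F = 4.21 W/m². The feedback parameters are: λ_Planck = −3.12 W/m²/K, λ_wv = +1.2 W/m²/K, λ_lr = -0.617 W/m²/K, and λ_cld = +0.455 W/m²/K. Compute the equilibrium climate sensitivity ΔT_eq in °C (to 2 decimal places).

2.02 °C

Net feedback parameter λ = (−3.12) + (+1.2) + (-0.617) + (+0.455) = -2.082 W/m²/K.
ΔT = −F/λ = −4.21/(-2.082) = 2.02 °C.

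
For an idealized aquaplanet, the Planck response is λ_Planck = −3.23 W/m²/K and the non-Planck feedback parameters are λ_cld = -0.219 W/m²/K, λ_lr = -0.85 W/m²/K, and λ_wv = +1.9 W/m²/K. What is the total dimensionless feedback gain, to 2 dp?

0.26

Convert to gains: g_cld = -0.219/3.23 = -0.0678; g_lr = -0.85/3.23 = -0.2632; g_wv = 1.9/3.23 = 0.5882.
Total gain g = 0.2572.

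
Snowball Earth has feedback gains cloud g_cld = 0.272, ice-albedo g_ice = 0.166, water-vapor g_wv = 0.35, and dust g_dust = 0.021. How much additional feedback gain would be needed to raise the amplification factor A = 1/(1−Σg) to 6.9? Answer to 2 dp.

Current total gain = 0.809.
Target gain for A = 6.9: g* = 1 − 1/6.9 = 0.8551.
Additional gain needed = 0.8551 − 0.809 = 0.05.

0.05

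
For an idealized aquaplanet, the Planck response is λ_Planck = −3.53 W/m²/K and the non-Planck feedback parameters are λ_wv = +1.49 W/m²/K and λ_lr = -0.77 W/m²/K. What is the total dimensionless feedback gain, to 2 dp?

0.20

Convert to gains: g_wv = 1.49/3.53 = 0.4221; g_lr = -0.77/3.53 = -0.2181.
Total gain g = 0.204.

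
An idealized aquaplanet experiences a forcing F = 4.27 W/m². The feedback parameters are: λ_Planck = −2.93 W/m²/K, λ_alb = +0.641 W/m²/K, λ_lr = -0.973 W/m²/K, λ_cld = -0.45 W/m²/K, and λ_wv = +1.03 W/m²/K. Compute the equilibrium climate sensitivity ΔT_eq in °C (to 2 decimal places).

1.59 °C

Net feedback parameter λ = (−2.93) + (+0.641) + (-0.973) + (-0.45) + (+1.03) = -2.682 W/m²/K.
ΔT = −F/λ = −4.27/(-2.682) = 1.59 °C.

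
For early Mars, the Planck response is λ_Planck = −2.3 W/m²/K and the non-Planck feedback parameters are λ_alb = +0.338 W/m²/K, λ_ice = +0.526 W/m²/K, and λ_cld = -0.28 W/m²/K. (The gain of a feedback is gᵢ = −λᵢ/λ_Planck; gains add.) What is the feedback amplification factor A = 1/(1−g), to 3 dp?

Convert to gains: g_alb = 0.338/2.3 = 0.147; g_ice = 0.526/2.3 = 0.2287; g_cld = -0.28/2.3 = -0.1217.
Total gain g = 0.254.
A = 1/(1 − 0.254) = 1.340.

1.340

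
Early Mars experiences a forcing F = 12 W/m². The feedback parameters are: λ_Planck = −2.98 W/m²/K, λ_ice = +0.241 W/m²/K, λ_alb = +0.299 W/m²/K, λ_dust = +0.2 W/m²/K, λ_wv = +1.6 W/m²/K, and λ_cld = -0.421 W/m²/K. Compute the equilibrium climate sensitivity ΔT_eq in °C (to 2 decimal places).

Net feedback parameter λ = (−2.98) + (+0.241) + (+0.299) + (+0.2) + (+1.6) + (-0.421) = -1.061 W/m²/K.
ΔT = −F/λ = −12/(-1.061) = 11.31 °C.

11.31 °C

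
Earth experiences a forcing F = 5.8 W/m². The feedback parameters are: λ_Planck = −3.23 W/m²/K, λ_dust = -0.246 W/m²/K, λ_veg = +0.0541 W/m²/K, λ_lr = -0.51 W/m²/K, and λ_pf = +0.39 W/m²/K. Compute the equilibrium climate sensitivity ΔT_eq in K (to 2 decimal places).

1.64 K

Net feedback parameter λ = (−3.23) + (-0.246) + (+0.0541) + (-0.51) + (+0.39) = -3.5419 W/m²/K.
ΔT = −F/λ = −5.8/(-3.5419) = 1.64 K.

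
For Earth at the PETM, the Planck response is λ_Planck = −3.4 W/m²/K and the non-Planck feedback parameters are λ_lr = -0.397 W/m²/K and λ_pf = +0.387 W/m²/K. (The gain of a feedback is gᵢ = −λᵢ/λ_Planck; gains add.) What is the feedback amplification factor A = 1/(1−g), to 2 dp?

1.00

Convert to gains: g_lr = -0.397/3.4 = -0.1168; g_pf = 0.387/3.4 = 0.1138.
Total gain g = -0.003.
A = 1/(1 + 0.003) = 1.00.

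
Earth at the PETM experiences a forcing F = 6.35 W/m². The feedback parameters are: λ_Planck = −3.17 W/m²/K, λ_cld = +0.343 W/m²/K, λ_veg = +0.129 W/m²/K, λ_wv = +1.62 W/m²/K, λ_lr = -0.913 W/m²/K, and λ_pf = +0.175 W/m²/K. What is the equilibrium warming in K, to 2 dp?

3.50 K

Net feedback parameter λ = (−3.17) + (+0.343) + (+0.129) + (+1.62) + (-0.913) + (+0.175) = -1.816 W/m²/K.
ΔT = −F/λ = −6.35/(-1.816) = 3.50 K.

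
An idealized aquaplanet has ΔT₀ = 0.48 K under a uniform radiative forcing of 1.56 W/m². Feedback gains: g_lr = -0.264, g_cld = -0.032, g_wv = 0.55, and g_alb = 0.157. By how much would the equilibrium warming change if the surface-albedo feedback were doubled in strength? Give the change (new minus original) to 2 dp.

0.30 K

Original: g = 0.411, ΔT = 0.48/(1−0.411) = 0.8149 K.
With doubled surface-albedo: g' = 0.568, ΔT' = 0.48/(1−0.568) = 1.1111 K.
Change = 1.1111 − 0.8149 = 0.30 K.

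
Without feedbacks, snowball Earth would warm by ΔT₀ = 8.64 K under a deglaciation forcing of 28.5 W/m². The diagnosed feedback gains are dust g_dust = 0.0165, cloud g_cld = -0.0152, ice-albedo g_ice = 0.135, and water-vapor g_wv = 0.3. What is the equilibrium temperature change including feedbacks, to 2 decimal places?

15.33 K

Total gain g = 0.0165 − 0.0152 + 0.135 + 0.3 = 0.4363.
Amplification A = 1/(1 − 0.4363) = 1.774.
ΔT = 8.64 × 1.774 = 15.33 K.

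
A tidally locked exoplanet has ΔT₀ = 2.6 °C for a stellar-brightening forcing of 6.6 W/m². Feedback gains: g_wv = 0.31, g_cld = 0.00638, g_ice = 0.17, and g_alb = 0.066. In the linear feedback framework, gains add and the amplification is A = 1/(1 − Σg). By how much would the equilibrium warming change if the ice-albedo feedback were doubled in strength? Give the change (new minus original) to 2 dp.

3.56 °C

Original: g = 0.55238, ΔT = 2.6/(1−0.55238) = 5.8085 °C.
With doubled ice-albedo: g' = 0.72238, ΔT' = 2.6/(1−0.72238) = 9.3653 °C.
Change = 9.3653 − 5.8085 = 3.56 °C.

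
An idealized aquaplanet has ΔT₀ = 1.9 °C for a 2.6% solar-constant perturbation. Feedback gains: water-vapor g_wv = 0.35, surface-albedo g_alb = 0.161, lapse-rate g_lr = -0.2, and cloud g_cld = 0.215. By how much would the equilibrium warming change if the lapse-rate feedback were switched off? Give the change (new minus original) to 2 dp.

Original: g = 0.526, ΔT = 1.9/(1−0.526) = 4.0084 °C.
Without lapse-rate: g' = 0.726, ΔT' = 1.9/(1−0.726) = 6.9343 °C.
Change = 6.9343 − 4.0084 = 2.93 °C.

2.93 °C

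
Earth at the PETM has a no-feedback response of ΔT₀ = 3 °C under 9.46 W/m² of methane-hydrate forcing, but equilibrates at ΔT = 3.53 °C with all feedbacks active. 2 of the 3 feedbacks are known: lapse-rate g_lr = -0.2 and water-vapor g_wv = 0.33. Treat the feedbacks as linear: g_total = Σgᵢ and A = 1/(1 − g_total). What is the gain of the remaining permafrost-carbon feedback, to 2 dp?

0.02

Amplification A = ΔT/ΔT₀ = 3.53/3 = 1.177.
Total gain g = 1 − 1/A = 1 − 1/1.177 = 0.1504.
Known gains sum to -0.2 + 0.33 = 0.13.
g_pf = 0.1504 − 0.13 = 0.02.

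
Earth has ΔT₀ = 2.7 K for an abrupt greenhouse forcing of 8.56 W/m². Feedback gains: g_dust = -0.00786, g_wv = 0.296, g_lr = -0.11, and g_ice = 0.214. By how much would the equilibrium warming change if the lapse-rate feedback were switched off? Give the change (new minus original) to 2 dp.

Original: g = 0.39214, ΔT = 2.7/(1−0.39214) = 4.4418 K.
Without lapse-rate: g' = 0.50214, ΔT' = 2.7/(1−0.50214) = 5.4232 K.
Change = 5.4232 − 4.4418 = 0.98 K.

0.98 K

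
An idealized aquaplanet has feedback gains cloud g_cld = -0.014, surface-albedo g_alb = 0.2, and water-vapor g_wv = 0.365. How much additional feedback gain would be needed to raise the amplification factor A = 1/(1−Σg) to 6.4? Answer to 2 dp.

0.29

Current total gain = 0.551.
Target gain for A = 6.4: g* = 1 − 1/6.4 = 0.8438.
Additional gain needed = 0.8438 − 0.551 = 0.29.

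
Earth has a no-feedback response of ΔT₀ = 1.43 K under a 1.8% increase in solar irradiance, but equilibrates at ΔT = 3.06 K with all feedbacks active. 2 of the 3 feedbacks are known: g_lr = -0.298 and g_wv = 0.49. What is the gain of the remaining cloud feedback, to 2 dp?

0.34

Amplification A = ΔT/ΔT₀ = 3.06/1.43 = 2.14.
Total gain g = 1 − 1/A = 1 − 1/2.14 = 0.5327.
Known gains sum to -0.298 + 0.49 = 0.192.
g_cld = 0.5327 − 0.192 = 0.34.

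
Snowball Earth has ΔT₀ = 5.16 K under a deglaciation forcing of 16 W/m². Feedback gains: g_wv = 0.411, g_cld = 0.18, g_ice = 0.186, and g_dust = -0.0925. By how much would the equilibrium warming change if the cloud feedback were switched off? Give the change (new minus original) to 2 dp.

Original: g = 0.6845, ΔT = 5.16/(1−0.6845) = 16.3550 K.
Without cloud: g' = 0.5045, ΔT' = 5.16/(1−0.5045) = 10.4137 K.
Change = 10.4137 − 16.3550 = -5.94 K.

-5.94 K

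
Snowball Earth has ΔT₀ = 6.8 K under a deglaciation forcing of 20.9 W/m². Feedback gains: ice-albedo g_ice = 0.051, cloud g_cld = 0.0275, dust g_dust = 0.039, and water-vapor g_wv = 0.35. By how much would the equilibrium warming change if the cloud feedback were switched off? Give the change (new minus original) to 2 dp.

-0.63 K

Original: g = 0.4675, ΔT = 6.8/(1−0.4675) = 12.7700 K.
Without cloud: g' = 0.44, ΔT' = 6.8/(1−0.44) = 12.1429 K.
Change = 12.1429 − 12.7700 = -0.63 K.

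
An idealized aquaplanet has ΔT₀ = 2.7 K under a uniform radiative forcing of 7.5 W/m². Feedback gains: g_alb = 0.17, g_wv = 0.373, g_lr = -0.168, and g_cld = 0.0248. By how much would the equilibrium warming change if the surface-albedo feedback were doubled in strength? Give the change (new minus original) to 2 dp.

1.78 K

Original: g = 0.3998, ΔT = 2.7/(1−0.3998) = 4.4985 K.
With doubled surface-albedo: g' = 0.5698, ΔT' = 2.7/(1−0.5698) = 6.2762 K.
Change = 6.2762 − 4.4985 = 1.78 K.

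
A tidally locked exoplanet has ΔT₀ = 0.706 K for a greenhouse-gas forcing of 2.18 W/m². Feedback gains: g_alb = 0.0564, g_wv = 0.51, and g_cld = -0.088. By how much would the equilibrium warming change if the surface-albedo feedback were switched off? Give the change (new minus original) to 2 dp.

Original: g = 0.4784, ΔT = 0.706/(1−0.4784) = 1.3535 K.
Without surface-albedo: g' = 0.422, ΔT' = 0.706/(1−0.422) = 1.2215 K.
Change = 1.2215 − 1.3535 = -0.13 K.

-0.13 K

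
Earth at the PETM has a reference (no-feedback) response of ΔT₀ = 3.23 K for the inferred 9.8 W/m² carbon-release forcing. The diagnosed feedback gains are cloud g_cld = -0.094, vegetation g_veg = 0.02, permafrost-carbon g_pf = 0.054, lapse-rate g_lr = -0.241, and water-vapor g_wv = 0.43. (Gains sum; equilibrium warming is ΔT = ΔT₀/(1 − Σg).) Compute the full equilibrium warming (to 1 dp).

3.9 K

Total gain g = -0.094 + 0.02 + 0.054 − 0.241 + 0.43 = 0.169.
Amplification A = 1/(1 − 0.169) = 1.203.
ΔT = 3.23 × 1.203 = 3.9 K.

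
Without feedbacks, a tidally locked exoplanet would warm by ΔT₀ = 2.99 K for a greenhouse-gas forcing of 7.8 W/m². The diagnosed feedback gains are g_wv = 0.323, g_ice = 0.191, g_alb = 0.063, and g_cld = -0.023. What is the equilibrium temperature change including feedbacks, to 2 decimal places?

6.70 K

Total gain g = 0.323 + 0.191 + 0.063 − 0.023 = 0.554.
Amplification A = 1/(1 − 0.554) = 2.242.
ΔT = 2.99 × 2.242 = 6.70 K.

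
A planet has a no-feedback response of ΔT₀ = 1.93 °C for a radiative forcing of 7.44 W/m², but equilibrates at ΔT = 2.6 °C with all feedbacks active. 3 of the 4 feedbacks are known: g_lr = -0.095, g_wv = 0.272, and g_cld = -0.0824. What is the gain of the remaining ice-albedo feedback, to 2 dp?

0.16

Amplification A = ΔT/ΔT₀ = 2.6/1.93 = 1.347.
Total gain g = 1 − 1/A = 1 − 1/1.347 = 0.2576.
Known gains sum to -0.095 + 0.272 − 0.0824 = 0.0946.
g_ice = 0.2576 − 0.0946 = 0.16.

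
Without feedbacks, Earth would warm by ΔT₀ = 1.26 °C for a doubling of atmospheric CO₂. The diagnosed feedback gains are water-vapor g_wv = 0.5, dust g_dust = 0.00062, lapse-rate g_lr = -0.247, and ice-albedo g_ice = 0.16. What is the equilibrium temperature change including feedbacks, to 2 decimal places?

2.15 °C

Total gain g = 0.5 + 0.00062 − 0.247 + 0.16 = 0.41362.
Amplification A = 1/(1 − 0.41362) = 1.705.
ΔT = 1.26 × 1.705 = 2.15 °C.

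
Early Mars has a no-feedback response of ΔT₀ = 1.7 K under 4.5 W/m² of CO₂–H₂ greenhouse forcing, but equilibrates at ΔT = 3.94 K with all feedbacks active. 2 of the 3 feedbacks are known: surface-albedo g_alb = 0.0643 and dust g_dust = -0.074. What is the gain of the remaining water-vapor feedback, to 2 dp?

0.58

Amplification A = ΔT/ΔT₀ = 3.94/1.7 = 2.318.
Total gain g = 1 − 1/A = 1 − 1/2.318 = 0.5686.
Known gains sum to 0.0643 − 0.074 = -0.0097.
g_wv = 0.5686 + 0.0097 = 0.58.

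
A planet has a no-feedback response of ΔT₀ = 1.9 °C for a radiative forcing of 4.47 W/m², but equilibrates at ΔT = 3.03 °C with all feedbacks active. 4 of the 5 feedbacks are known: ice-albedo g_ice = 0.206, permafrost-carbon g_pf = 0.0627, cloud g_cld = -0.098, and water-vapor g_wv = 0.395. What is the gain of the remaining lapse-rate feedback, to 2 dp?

Amplification A = ΔT/ΔT₀ = 3.03/1.9 = 1.595.
Total gain g = 1 − 1/A = 1 − 1/1.595 = 0.373.
Known gains sum to 0.206 + 0.0627 − 0.098 + 0.395 = 0.5657.
g_lr = 0.373 − 0.5657 = -0.19.

-0.19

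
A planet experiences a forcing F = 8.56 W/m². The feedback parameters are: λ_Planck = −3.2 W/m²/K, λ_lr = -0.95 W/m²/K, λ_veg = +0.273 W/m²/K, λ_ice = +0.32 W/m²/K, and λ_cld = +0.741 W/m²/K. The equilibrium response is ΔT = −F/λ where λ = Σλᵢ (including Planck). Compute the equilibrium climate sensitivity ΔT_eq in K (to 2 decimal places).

3.04 K

Net feedback parameter λ = (−3.2) + (-0.95) + (+0.273) + (+0.32) + (+0.741) = -2.816 W/m²/K.
ΔT = −F/λ = −8.56/(-2.816) = 3.04 K.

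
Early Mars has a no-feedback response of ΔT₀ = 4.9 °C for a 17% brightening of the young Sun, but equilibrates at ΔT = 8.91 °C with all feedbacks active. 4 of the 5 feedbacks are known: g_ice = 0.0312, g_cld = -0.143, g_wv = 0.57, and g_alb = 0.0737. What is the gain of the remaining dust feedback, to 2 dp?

Amplification A = ΔT/ΔT₀ = 8.91/4.9 = 1.818.
Total gain g = 1 − 1/A = 1 − 1/1.818 = 0.4499.
Known gains sum to 0.0312 − 0.143 + 0.57 + 0.0737 = 0.5319.
g_dust = 0.4499 − 0.5319 = -0.08.

-0.08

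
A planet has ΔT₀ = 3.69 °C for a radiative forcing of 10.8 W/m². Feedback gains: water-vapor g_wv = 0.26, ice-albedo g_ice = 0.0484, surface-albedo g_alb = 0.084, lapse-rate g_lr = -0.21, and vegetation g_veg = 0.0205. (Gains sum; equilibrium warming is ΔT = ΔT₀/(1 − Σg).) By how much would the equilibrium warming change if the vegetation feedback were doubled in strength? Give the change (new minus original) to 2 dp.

Original: g = 0.2029, ΔT = 3.69/(1−0.2029) = 4.6293 °C.
With doubled vegetation: g' = 0.2234, ΔT' = 3.69/(1−0.2234) = 4.7515 °C.
Change = 4.7515 − 4.6293 = 0.12 °C.

0.12 °C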